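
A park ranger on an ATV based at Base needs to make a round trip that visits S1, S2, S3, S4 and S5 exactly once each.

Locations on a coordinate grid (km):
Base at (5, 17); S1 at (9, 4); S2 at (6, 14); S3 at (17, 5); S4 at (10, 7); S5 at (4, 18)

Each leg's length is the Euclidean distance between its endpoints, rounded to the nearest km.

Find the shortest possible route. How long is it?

Minimum total distance: 41 km.

With 5 stops there are 5!/2 = 60 distinct round trips (a route and its reverse cost the same).
Base→S1→S2→S3→S4→S5→Base: 14+10+14+7+13+1 = 59
Base→S1→S2→S3→S5→S4→Base: 14+10+14+18+13+11 = 80
Base→S1→S2→S4→S3→S5→Base: 14+10+8+7+18+1 = 58
Base→S1→S2→S4→S5→S3→Base: 14+10+8+13+18+17 = 80
Base→S1→S2→S5→S3→S4→Base: 14+10+4+18+7+11 = 64
Base→S1→S2→S5→S4→S3→Base: 14+10+4+13+7+17 = 65
Base→S1→S3→S2→S4→S5→Base: 14+8+14+8+13+1 = 58
Base→S1→S3→S2→S5→S4→Base: 14+8+14+4+13+11 = 64
Base→S1→S3→S4→S2→S5→Base: 14+8+7+8+4+1 = 42
Base→S1→S3→S4→S5→S2→Base: 14+8+7+13+4+3 = 49
Base→S1→S3→S5→S2→S4→Base: 14+8+18+4+8+11 = 63
Base→S1→S3→S5→S4→S2→Base: 14+8+18+13+8+3 = 64
Base→S1→S4→S2→S3→S5→Base: 14+3+8+14+18+1 = 58
Base→S1→S4→S2→S5→S3→Base: 14+3+8+4+18+17 = 64
… (46 more)
Base→S2→S4→S1→S3→S5→Base: 3+8+3+8+18+1 = 41  ← best
The minimum is 41.
One optimal route: Base → S2 → S4 → S1 → S3 → S5 → Base (or its reverse).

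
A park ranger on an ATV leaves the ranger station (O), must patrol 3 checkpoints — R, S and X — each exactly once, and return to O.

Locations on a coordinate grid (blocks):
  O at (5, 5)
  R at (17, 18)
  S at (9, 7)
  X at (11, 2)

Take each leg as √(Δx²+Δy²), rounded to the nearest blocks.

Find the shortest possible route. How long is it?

With 3 stops there are 3!/2 = 3 distinct round trips (a route and its reverse cost the same).
O - R - S - X - O: 18+14+5+7 = 44
O - R - X - S - O: 18+17+5+4 = 44
O - S - R - X - O: 4+14+17+7 = 42
The minimum is 42.
One optimal route: O → S → R → X → O (or its reverse).

Minimum total distance: 42 blocks.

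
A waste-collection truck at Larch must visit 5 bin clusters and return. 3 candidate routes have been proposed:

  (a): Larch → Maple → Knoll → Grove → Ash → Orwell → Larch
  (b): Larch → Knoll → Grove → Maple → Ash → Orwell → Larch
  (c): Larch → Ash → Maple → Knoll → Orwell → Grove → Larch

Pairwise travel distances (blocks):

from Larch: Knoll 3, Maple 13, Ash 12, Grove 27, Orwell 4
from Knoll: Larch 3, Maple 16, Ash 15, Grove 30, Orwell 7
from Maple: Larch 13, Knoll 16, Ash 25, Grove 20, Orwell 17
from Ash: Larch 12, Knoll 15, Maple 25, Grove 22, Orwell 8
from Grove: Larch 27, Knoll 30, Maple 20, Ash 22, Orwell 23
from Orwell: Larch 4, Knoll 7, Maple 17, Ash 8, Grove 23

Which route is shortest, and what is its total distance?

(a): 13 + 16 + 30 + 22 + 8 + 4 = 93
(b): 3 + 30 + 20 + 25 + 8 + 4 = 90
(c): 12 + 25 + 16 + 7 + 23 + 27 = 110

Shortest is (b), total 90 blocks.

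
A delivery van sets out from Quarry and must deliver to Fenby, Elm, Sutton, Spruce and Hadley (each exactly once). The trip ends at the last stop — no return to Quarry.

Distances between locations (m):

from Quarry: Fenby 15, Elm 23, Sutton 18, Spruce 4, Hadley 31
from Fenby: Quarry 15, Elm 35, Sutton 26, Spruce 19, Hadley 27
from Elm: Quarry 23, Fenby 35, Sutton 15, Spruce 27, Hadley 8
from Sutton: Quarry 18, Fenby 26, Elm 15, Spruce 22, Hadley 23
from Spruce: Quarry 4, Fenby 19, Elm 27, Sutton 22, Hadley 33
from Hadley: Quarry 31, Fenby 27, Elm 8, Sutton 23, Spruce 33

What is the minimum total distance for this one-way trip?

There are 5! = 120 possible orderings.
Quarry - Fenby - Elm - Sutton - Spruce - Hadley: 15+35+15+22+33 = 120
Quarry - Fenby - Elm - Sutton - Hadley - Spruce: 15+35+15+23+33 = 121
Quarry - Fenby - Elm - Spruce - Sutton - Hadley: 15+35+27+22+23 = 122
Quarry - Fenby - Elm - Spruce - Hadley - Sutton: 15+35+27+33+23 = 133
Quarry - Fenby - Elm - Hadley - Sutton - Spruce: 15+35+8+23+22 = 103
Quarry - Fenby - Elm - Hadley - Spruce - Sutton: 15+35+8+33+22 = 113
Quarry - Fenby - Sutton - Elm - Spruce - Hadley: 15+26+15+27+33 = 116
Quarry - Fenby - Sutton - Elm - Hadley - Spruce: 15+26+15+8+33 = 97
Quarry - Fenby - Sutton - Spruce - Elm - Hadley: 15+26+22+27+8 = 98
Quarry - Fenby - Sutton - Spruce - Hadley - Elm: 15+26+22+33+8 = 104
Quarry - Fenby - Sutton - Hadley - Elm - Spruce: 15+26+23+8+27 = 99
Quarry - Fenby - Sutton - Hadley - Spruce - Elm: 15+26+23+33+27 = 124
Quarry - Fenby - Spruce - Elm - Sutton - Hadley: 15+19+27+15+23 = 99
Quarry - Fenby - Spruce - Elm - Hadley - Sutton: 15+19+27+8+23 = 92
… (106 more)
Quarry - Spruce - Fenby - Sutton - Elm - Hadley: 4+19+26+15+8 = 72  ← best
The minimum is 72.
One shortest path: Quarry → Spruce → Fenby → Sutton → Elm → Hadley.

Minimum one-way distance = 72 m.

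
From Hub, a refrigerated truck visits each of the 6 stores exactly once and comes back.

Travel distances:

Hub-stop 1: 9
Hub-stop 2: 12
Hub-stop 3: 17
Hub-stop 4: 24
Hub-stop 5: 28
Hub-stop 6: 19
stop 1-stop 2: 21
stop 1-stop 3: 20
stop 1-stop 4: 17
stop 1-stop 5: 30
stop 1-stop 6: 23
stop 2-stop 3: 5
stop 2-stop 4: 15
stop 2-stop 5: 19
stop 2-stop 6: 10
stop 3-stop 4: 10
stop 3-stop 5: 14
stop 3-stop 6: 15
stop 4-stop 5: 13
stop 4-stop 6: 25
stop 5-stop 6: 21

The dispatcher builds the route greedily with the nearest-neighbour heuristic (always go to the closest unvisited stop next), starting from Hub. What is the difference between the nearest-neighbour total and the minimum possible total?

Excess over optimum: 13.

Hub: stop 1=9, stop 2=12, stop 3=17, stop 6=19, stop 4=24, stop 5=28 ⇒ stop 1
stop 1: stop 4=17, stop 3=20, stop 2=21, stop 6=23, stop 5=30 ⇒ stop 4
stop 4: stop 3=10, stop 5=13, stop 2=15, stop 6=25 ⇒ stop 3
stop 3: stop 2=5, stop 5=14, stop 6=15 ⇒ stop 2
stop 2: stop 6=10, stop 5=19 ⇒ stop 6
stop 6: stop 5=21 ⇒ stop 5
NN route Hub → stop 1 → stop 4 → stop 3 → stop 2 → stop 6 → stop 5 → Hub costs 100.
Optimal: Hub → stop 1 → stop 4 → stop 5 → stop 3 → stop 2 → stop 6 → Hub costs 87 (by enumerating all 360 distinct tours).
Excess = 100 − 87 = 13.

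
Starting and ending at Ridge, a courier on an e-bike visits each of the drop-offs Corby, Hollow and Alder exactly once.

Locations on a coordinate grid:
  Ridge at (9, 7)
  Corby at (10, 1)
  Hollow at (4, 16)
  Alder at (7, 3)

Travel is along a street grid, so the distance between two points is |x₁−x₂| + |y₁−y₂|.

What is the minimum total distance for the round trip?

Ridge - Corby - Hollow - Alder - Ridge: 7+21+16+6 = 50
Ridge - Corby - Alder - Hollow - Ridge: 7+5+16+14 = 42
Ridge - Hollow - Corby - Alder - Ridge: 14+21+5+6 = 46
The minimum is 42.
One optimal route: Ridge → Corby → Alder → Hollow → Ridge (or its reverse).

42 — the shortest possible round trip.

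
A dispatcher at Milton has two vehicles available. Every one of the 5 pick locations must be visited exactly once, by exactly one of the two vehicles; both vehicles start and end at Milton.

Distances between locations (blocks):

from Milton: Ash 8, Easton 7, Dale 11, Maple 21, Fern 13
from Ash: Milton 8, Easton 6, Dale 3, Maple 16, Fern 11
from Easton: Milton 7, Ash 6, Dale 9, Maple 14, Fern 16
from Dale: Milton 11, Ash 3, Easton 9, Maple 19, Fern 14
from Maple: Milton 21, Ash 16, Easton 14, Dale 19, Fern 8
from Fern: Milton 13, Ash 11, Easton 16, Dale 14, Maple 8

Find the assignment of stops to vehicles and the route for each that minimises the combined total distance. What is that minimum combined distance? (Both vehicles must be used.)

Minimum combined distance: 64 blocks.

Try each way of splitting the stops between the two vehicles (each non-empty) and, for each split, find the best tour for each vehicle:
  {Ash} + {Easton, Dale, Maple, Fern}: 16 + 54 = 70
  {Easton} + {Ash, Dale, Maple, Fern}: 14 + 51 = 65
  {Ash, Easton} + {Dale, Maple, Fern}: 21 + 51 = 72
  {Dale} + {Ash, Easton, Maple, Fern}: 22 + 48 = 70
  {Ash, Dale} + {Easton, Maple, Fern}: 22 + 42 = 64
  {Easton, Dale} + {Ash, Maple, Fern}: 27 + 45 = 72
  … (15 splits in total)
Best: vehicle 1 Milton → Ash → Dale → Milton = 22; vehicle 2 Milton → Easton → Maple → Fern → Milton = 42; combined 64.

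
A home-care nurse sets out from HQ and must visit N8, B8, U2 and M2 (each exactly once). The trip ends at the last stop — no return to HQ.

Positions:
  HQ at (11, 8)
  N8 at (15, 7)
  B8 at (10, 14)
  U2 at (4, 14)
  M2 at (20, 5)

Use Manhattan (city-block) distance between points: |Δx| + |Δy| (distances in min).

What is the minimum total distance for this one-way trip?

There are 4! = 24 possible orderings.
HQ→N8→B8→U2→M2: 5+12+6+25 = 48
HQ→N8→B8→M2→U2: 5+12+19+25 = 61
HQ→N8→U2→B8→M2: 5+18+6+19 = 48
HQ→N8→U2→M2→B8: 5+18+25+19 = 67
HQ→N8→M2→B8→U2: 5+7+19+6 = 37
HQ→N8→M2→U2→B8: 5+7+25+6 = 43
HQ→B8→N8→U2→M2: 7+12+18+25 = 62
HQ→B8→N8→M2→U2: 7+12+7+25 = 51
HQ→B8→U2→N8→M2: 7+6+18+7 = 38
HQ→B8→U2→M2→N8: 7+6+25+7 = 45
HQ→B8→M2→N8→U2: 7+19+7+18 = 51
HQ→B8→M2→U2→N8: 7+19+25+18 = 69
HQ→U2→N8→B8→M2: 13+18+12+19 = 62
HQ→U2→N8→M2→B8: 13+18+7+19 = 57
… (10 more)
The minimum is 37.
One shortest path: HQ → N8 → M2 → B8 → U2.

Minimum one-way distance = 37 min.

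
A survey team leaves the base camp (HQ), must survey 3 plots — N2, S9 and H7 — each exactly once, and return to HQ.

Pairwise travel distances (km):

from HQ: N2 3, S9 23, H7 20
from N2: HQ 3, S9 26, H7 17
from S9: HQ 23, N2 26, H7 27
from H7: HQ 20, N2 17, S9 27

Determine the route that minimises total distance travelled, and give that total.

HQ → N2 → S9 → H7 → HQ: 3+26+27+20 = 76
HQ → N2 → H7 → S9 → HQ: 3+17+27+23 = 70
HQ → S9 → N2 → H7 → HQ: 23+26+17+20 = 86
The minimum is 70.
One optimal route: HQ → N2 → H7 → S9 → HQ (or its reverse).

Minimum total distance: 70 km.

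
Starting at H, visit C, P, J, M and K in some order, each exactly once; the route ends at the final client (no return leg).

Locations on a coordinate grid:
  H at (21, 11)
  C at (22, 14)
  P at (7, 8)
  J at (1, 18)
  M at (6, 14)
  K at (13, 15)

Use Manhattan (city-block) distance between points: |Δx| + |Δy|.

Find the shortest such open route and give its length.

Shortest open route: 43.

There are 5! = 120 possible orderings.
H - C - P - J - M - K: 4+21+16+9+8 = 58
H - C - P - J - K - M: 4+21+16+15+8 = 64
H - C - P - M - J - K: 4+21+7+9+15 = 56
H - C - P - M - K - J: 4+21+7+8+15 = 55
H - C - P - K - J - M: 4+21+13+15+9 = 62
H - C - P - K - M - J: 4+21+13+8+9 = 55
H - C - J - P - M - K: 4+25+16+7+8 = 60
H - C - J - P - K - M: 4+25+16+13+8 = 66
H - C - J - M - P - K: 4+25+9+7+13 = 58
H - C - J - M - K - P: 4+25+9+8+13 = 59
H - C - J - K - P - M: 4+25+15+13+7 = 64
H - C - J - K - M - P: 4+25+15+8+7 = 59
H - C - M - P - J - K: 4+16+7+16+15 = 58
H - C - M - P - K - J: 4+16+7+13+15 = 55
… (106 more)
H - C - K - P - M - J: 4+10+13+7+9 = 43  ← best
The minimum is 43.
One shortest path: H → C → K → P → M → J.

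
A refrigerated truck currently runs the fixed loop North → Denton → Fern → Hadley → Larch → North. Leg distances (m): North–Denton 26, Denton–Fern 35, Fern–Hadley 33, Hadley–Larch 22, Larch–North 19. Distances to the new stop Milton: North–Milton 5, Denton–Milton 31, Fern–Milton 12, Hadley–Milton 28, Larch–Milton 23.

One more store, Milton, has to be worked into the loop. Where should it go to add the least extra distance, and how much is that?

Insertion cost between consecutive stops i–j is d(i,Milton) + d(Milton,j) − d(i,j):
  between North and Denton: 5 + 31 − 26 = 10
  between Denton and Fern: 31 + 12 − 35 = 8
  between Fern and Hadley: 12 + 28 − 33 = 7
  between Hadley and Larch: 28 + 23 − 22 = 29
  between Larch and North: 23 + 5 − 19 = 9
Cheapest insertion is between Fern and Hadley, adding 7.
New total = 135 + 7 = 142.

Minimum extra distance: 7 m, inserting Milton between Fern and Hadley.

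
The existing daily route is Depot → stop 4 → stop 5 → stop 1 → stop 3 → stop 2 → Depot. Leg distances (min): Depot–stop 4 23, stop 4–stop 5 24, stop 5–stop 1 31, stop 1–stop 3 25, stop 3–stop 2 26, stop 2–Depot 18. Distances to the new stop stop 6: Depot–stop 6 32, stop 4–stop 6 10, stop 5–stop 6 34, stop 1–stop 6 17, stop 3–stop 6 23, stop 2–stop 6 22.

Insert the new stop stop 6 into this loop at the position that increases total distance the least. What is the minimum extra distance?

Insertion cost between consecutive stops i–j is d(i,stop 6) + d(stop 6,j) − d(i,j):
  between Depot and stop 4: 32 + 10 − 23 = 19
  between stop 4 and stop 5: 10 + 34 − 24 = 20
  between stop 5 and stop 1: 34 + 17 − 31 = 20
  between stop 1 and stop 3: 17 + 23 − 25 = 15
  between stop 3 and stop 2: 23 + 22 − 26 = 19
  between stop 2 and Depot: 22 + 32 − 18 = 36
Cheapest insertion is between stop 1 and stop 3, adding 15.
New total = 147 + 15 = 162.

Minimum extra distance: 15 min, inserting stop 6 between stop 1 and stop 3.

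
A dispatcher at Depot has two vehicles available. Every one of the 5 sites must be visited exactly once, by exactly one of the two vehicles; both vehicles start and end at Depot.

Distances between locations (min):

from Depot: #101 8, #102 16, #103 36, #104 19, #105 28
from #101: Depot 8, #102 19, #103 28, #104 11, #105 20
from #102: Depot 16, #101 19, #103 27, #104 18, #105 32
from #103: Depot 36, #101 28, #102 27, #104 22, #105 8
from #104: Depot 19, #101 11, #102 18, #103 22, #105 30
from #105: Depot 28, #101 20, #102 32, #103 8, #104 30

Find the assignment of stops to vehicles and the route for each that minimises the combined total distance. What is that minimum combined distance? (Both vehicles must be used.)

Minimum combined distance: 108 min.

Check every non-empty split of the stops between the two vehicles; for each half take its own optimal tour:
  {#101} + {#102, #103, #104, #105}: 16 + 92 = 108
  {#102} + {#101, #103, #104, #105}: 32 + 77 = 109
  {#101, #102} + {#103, #104, #105}: 43 + 77 = 120
  {#103} + {#101, #102, #104, #105}: 72 + 92 = 164
  {#101, #103} + {#102, #104, #105}: 72 + 92 = 164
  {#102, #103} + {#101, #104, #105}: 79 + 77 = 156
  … (15 splits in total)
Best: vehicle 1 Depot → #101 → Depot = 16; vehicle 2 Depot → #102 → #104 → #103 → #105 → Depot = 92; combined 108.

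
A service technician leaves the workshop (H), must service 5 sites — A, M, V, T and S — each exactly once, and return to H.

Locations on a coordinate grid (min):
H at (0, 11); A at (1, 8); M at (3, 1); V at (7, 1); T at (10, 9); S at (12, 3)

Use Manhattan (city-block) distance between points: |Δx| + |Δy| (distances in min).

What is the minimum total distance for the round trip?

Minimum total distance: 44 min.

There are 60 distinct closed tours to check (reversals are equivalent).
H → A → M → V → T → S → H: 4+9+4+11+8+20 = 56
H → A → M → V → S → T → H: 4+9+4+7+8+12 = 44
H → A → M → T → V → S → H: 4+9+15+11+7+20 = 66
H → A → M → T → S → V → H: 4+9+15+8+7+17 = 60
H → A → M → S → V → T → H: 4+9+11+7+11+12 = 54
H → A → M → S → T → V → H: 4+9+11+8+11+17 = 60
H → A → V → M → T → S → H: 4+13+4+15+8+20 = 64
H → A → V → M → S → T → H: 4+13+4+11+8+12 = 52
H → A → V → T → M → S → H: 4+13+11+15+11+20 = 74
H → A → V → T → S → M → H: 4+13+11+8+11+13 = 60
H → A → V → S → M → T → H: 4+13+7+11+15+12 = 62
H → A → V → S → T → M → H: 4+13+7+8+15+13 = 60
H → A → T → M → V → S → H: 4+10+15+4+7+20 = 60
H → A → T → M → S → V → H: 4+10+15+11+7+17 = 64
… (46 more)
The minimum is 44.
One optimal route: H → A → M → V → S → T → H (or its reverse).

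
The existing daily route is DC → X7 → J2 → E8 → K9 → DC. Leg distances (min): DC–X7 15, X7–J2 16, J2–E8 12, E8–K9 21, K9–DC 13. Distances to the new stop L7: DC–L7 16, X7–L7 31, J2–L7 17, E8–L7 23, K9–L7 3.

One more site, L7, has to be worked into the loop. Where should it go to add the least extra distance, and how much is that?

Minimum extra distance: 5 min, inserting L7 between E8 and K9.

Insertion cost between consecutive stops i–j is d(i,L7) + d(L7,j) − d(i,j):
  between DC and X7: 16 + 31 − 15 = 32
  between X7 and J2: 31 + 17 − 16 = 32
  between J2 and E8: 17 + 23 − 12 = 28
  between E8 and K9: 23 + 3 − 21 = 5
  between K9 and DC: 3 + 16 − 13 = 6
Cheapest insertion is between E8 and K9, adding 5.
New total = 77 + 5 = 82.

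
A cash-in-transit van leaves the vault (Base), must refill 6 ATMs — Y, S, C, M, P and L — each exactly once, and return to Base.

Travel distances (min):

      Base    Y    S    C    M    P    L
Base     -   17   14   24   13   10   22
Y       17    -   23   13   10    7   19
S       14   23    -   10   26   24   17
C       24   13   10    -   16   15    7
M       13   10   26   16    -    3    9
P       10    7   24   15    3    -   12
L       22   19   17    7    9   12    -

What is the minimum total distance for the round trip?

With 6 stops there are 6!/2 = 360 distinct round trips (a route and its reverse cost the same).
Base → Y → S → C → M → P → L → Base: 17+23+10+16+3+12+22 = 103
Base → Y → S → C → M → L → P → Base: 17+23+10+16+9+12+10 = 97
Base → Y → S → C → P → M → L → Base: 17+23+10+15+3+9+22 = 99
Base → Y → S → C → P → L → M → Base: 17+23+10+15+12+9+13 = 99
Base → Y → S → C → L → M → P → Base: 17+23+10+7+9+3+10 = 79
Base → Y → S → C → L → P → M → Base: 17+23+10+7+12+3+13 = 85
Base → Y → S → M → C → P → L → Base: 17+23+26+16+15+12+22 = 131
Base → Y → S → M → C → L → P → Base: 17+23+26+16+7+12+10 = 111
… (352 more)
Base → Y → P → M → L → C → S → Base: 17+7+3+9+7+10+14 = 67  ← best
The minimum is 67.
One optimal route: Base → Y → P → M → L → C → S → Base (or its reverse).

Shortest round trip = 67 min.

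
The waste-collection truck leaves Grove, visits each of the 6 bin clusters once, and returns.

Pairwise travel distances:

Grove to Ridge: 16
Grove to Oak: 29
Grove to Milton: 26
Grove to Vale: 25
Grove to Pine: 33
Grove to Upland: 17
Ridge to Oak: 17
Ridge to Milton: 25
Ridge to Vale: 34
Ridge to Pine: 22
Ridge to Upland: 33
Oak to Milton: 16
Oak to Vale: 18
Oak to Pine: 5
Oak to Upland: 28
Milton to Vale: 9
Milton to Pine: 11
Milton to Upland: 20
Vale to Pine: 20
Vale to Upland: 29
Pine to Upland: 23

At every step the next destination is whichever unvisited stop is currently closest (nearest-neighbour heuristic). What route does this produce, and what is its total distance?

Nearest-neighbour total = 104; route Grove → Ridge → Oak → Pine → Milton → Vale → Upland → Grove.

Grove → [Ridge:16 / Upland:17 / Vale:25 / Milton:26 / Oak:29 / Pine:33] → Ridge (16)
Ridge → [Oak:17 / Pine:22 / Milton:25 / Upland:33 / Vale:34] → Oak (17)
Oak → [Pine:5 / Milton:16 / Vale:18 / Upland:28] → Pine (5)
Pine → [Milton:11 / Vale:20 / Upland:23] → Milton (11)
Milton → [Vale:9 / Upland:20] → Vale (9)
Vale → [Upland:29] → Upland (29)
Return Upland→Grove: 17.
Total = 16 + 17 + 5 + 11 + 9 + 29 + 17 = 104.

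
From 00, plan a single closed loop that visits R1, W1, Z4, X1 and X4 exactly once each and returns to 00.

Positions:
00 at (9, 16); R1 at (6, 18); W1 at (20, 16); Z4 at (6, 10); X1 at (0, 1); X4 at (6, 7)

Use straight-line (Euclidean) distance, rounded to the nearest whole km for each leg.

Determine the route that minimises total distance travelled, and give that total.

With 5 stops there are 5!/2 = 60 distinct round trips (a route and its reverse cost the same).
00-R1-W1-Z4-X1-X4-00: 4+14+15+11+8+9 = 61
00-R1-W1-Z4-X4-X1-00: 4+14+15+3+8+17 = 61
00-R1-W1-X1-Z4-X4-00: 4+14+25+11+3+9 = 66
00-R1-W1-X1-X4-Z4-00: 4+14+25+8+3+7 = 61
00-R1-W1-X4-Z4-X1-00: 4+14+17+3+11+17 = 66
00-R1-W1-X4-X1-Z4-00: 4+14+17+8+11+7 = 61
00-R1-Z4-W1-X1-X4-00: 4+8+15+25+8+9 = 69
00-R1-Z4-W1-X4-X1-00: 4+8+15+17+8+17 = 69
00-R1-Z4-X1-W1-X4-00: 4+8+11+25+17+9 = 74
00-R1-Z4-X1-X4-W1-00: 4+8+11+8+17+11 = 59
00-R1-Z4-X4-W1-X1-00: 4+8+3+17+25+17 = 74
00-R1-Z4-X4-X1-W1-00: 4+8+3+8+25+11 = 59
00-R1-X1-W1-Z4-X4-00: 4+18+25+15+3+9 = 74
00-R1-X1-W1-X4-Z4-00: 4+18+25+17+3+7 = 74
… (46 more)
The minimum is 59.
One optimal route: 00 → R1 → Z4 → X1 → X4 → W1 → 00 (or its reverse).

59 km — the shortest possible round trip.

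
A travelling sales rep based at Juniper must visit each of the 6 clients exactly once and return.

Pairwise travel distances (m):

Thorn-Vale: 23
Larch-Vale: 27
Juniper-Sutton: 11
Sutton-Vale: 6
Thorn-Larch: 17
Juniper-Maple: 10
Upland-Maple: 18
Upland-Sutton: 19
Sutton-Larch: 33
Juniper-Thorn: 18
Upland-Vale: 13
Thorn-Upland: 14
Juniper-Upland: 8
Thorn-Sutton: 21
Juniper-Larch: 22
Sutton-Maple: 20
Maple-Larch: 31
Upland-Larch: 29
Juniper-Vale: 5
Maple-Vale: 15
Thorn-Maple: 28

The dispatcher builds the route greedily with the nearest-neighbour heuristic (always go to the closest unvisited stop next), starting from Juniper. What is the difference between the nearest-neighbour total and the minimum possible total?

From Juniper: Vale=5, Upland=8, Maple=10, Sutton=11, Thorn=18, Larch=22 → choose Vale (5).
From Vale: Sutton=6, Upland=13, Maple=15, Thorn=23, Larch=27 → choose Sutton (6).
From Sutton: Upland=19, Maple=20, Thorn=21, Larch=33 → choose Upland (19).
From Upland: Thorn=14, Maple=18, Larch=29 → choose Thorn (14).
From Thorn: Larch=17, Maple=28 → choose Larch (17).
From Larch: Maple=31 → choose Maple (31).
NN route Juniper → Vale → Sutton → Upland → Thorn → Larch → Maple → Juniper costs 102.
Optimal: Juniper → Upland → Thorn → Larch → Maple → Sutton → Vale → Juniper costs 101 (by enumerating all 360 distinct tours).
Excess = 102 − 101 = 1.

1 m longer than the optimal tour.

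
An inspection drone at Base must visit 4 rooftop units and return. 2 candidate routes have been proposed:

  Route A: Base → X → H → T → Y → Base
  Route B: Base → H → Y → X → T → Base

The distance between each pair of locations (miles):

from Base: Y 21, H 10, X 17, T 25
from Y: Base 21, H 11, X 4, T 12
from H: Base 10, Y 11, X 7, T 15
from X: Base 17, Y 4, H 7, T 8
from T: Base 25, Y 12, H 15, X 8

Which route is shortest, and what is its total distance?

58 miles — Route B is the shortest.

Route A: 17 + 7 + 15 + 12 + 21 = 72
Route B: 10 + 11 + 4 + 8 + 25 = 58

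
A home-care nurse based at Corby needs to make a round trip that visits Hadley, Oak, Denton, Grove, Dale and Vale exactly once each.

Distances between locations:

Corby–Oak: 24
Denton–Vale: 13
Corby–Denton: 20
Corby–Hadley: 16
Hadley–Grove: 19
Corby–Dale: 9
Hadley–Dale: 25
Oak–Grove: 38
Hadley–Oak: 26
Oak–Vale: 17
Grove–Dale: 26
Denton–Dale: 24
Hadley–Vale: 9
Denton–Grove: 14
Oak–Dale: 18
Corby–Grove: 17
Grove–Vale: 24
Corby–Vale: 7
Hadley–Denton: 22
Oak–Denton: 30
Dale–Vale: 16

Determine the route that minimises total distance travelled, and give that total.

With 6 stops there are 6!/2 = 360 distinct round trips (a route and its reverse cost the same).
Corby → Hadley → Oak → Denton → Grove → Dale → Vale → Corby: 16+26+30+14+26+16+7 = 135
Corby → Hadley → Oak → Denton → Grove → Vale → Dale → Corby: 16+26+30+14+24+16+9 = 135
Corby → Hadley → Oak → Denton → Dale → Grove → Vale → Corby: 16+26+30+24+26+24+7 = 153
Corby → Hadley → Oak → Denton → Dale → Vale → Grove → Corby: 16+26+30+24+16+24+17 = 153
Corby → Hadley → Oak → Denton → Vale → Grove → Dale → Corby: 16+26+30+13+24+26+9 = 144
Corby → Hadley → Oak → Denton → Vale → Dale → Grove → Corby: 16+26+30+13+16+26+17 = 144
Corby → Hadley → Oak → Grove → Denton → Dale → Vale → Corby: 16+26+38+14+24+16+7 = 141
Corby → Hadley → Oak → Grove → Denton → Vale → Dale → Corby: 16+26+38+14+13+16+9 = 132
… (352 more)
Corby → Hadley → Grove → Denton → Vale → Oak → Dale → Corby: 16+19+14+13+17+18+9 = 106  ← best
The minimum is 106.
One optimal route: Corby → Hadley → Grove → Denton → Vale → Oak → Dale → Corby (or its reverse).

Shortest round trip = 106.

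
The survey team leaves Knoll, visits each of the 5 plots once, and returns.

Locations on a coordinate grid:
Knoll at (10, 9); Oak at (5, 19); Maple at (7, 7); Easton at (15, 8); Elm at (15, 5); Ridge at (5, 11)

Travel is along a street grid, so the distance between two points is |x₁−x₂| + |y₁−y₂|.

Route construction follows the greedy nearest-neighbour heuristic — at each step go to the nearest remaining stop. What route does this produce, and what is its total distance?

At Knoll the remaining stops are Maple 5, Easton 6, Ridge 7, Elm 9, Oak 15; go to Maple.
At Maple the remaining stops are Ridge 6, Easton 9, Elm 10, Oak 14; go to Ridge.
At Ridge the remaining stops are Oak 8, Easton 13, Elm 16; go to Oak.
At Oak the remaining stops are Easton 21, Elm 24; go to Easton.
At Easton the remaining stops are Elm 3; go to Elm.
Return Elm→Knoll: 9.
Total = 5 + 6 + 8 + 21 + 3 + 9 = 52.

Total distance 52 via the nearest-neighbour route Knoll → Maple → Ridge → Oak → Easton → Elm → Knoll.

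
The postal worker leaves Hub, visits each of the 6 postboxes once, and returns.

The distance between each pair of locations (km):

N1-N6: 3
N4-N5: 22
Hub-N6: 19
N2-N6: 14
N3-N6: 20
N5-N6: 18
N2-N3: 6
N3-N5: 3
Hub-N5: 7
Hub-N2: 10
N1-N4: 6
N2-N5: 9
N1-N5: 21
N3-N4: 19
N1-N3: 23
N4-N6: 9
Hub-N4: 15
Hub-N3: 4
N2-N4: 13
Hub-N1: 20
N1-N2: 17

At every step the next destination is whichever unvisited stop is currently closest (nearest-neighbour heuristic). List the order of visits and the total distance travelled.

Total distance 57 km via the nearest-neighbour route Hub → N3 → N5 → N2 → N4 → N1 → N6 → Hub.

Hub → [N3:4 / N5:7 / N2:10 / N4:15 / N6:19 / N1:20] → N3 (4)
N3 → [N5:3 / N2:6 / N4:19 / N6:20 / N1:23] → N5 (3)
N5 → [N2:9 / N6:18 / N1:21 / N4:22] → N2 (9)
N2 → [N4:13 / N6:14 / N1:17] → N4 (13)
N4 → [N1:6 / N6:9] → N1 (6)
N1 → [N6:3] → N6 (3)
Return N6→Hub: 19.
Total = 4 + 3 + 9 + 13 + 6 + 3 + 19 = 57.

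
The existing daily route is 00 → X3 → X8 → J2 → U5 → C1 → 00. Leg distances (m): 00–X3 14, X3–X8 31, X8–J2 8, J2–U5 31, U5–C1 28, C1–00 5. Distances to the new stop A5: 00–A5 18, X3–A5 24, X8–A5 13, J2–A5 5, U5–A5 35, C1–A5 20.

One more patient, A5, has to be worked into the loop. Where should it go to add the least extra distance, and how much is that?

Insertion cost between consecutive stops i–j is d(i,A5) + d(A5,j) − d(i,j):
  between 00 and X3: 18 + 24 − 14 = 28
  between X3 and X8: 24 + 13 − 31 = 6
  between X8 and J2: 13 + 5 − 8 = 10
  between J2 and U5: 5 + 35 − 31 = 9
  between U5 and C1: 35 + 20 − 28 = 27
  between C1 and 00: 20 + 18 − 5 = 33
Cheapest insertion is between X3 and X8, adding 6.
New total = 117 + 6 = 123.

+6 m — insert A5 between X3 and X8.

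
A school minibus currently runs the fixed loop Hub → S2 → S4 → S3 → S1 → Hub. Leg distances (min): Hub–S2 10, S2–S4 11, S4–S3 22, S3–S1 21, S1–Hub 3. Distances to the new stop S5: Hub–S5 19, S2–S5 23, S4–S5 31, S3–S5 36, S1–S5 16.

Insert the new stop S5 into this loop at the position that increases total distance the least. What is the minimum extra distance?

Insertion cost between consecutive stops i–j is d(i,S5) + d(S5,j) − d(i,j):
  between Hub and S2: 19 + 23 − 10 = 32
  between S2 and S4: 23 + 31 − 11 = 43
  between S4 and S3: 31 + 36 − 22 = 45
  between S3 and S1: 36 + 16 − 21 = 31
  between S1 and Hub: 16 + 19 − 3 = 32
Cheapest insertion is between S3 and S1, adding 31.
New total = 67 + 31 = 98.

+31 min — insert S5 between S3 and S1.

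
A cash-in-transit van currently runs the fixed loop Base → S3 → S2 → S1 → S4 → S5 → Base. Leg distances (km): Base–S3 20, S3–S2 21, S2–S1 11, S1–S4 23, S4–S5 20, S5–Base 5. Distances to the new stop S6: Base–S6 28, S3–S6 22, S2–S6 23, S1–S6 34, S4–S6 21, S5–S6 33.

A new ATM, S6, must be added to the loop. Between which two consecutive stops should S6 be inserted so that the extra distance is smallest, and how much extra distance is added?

Adding 24 km by placing S6 on the S3–S2 leg.

Insertion cost between consecutive stops i–j is d(i,S6) + d(S6,j) − d(i,j):
  between Base and S3: 28 + 22 − 20 = 30
  between S3 and S2: 22 + 23 − 21 = 24
  between S2 and S1: 23 + 34 − 11 = 46
  between S1 and S4: 34 + 21 − 23 = 32
  between S4 and S5: 21 + 33 − 20 = 34
  between S5 and Base: 33 + 28 − 5 = 56
Cheapest insertion is between S3 and S2, adding 24.
New total = 100 + 24 = 124.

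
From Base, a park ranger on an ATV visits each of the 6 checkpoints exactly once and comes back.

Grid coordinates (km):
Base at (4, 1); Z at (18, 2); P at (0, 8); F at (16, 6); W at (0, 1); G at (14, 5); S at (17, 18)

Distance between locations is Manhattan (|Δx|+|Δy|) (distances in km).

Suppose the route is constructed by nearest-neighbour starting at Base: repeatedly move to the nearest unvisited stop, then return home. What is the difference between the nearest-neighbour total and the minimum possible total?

Base: W=4, P=11, G=14, Z=15, F=17, S=30 ⇒ W
W: P=7, G=18, Z=19, F=21, S=34 ⇒ P
P: G=17, F=18, Z=24, S=27 ⇒ G
G: F=3, Z=7, S=16 ⇒ F
F: Z=6, S=13 ⇒ Z
Z: S=17 ⇒ S
NN route Base → W → P → G → F → Z → S → Base costs 84.
Optimal: Base → Z → G → F → S → P → W → Base costs 76 (by enumerating all 360 distinct tours).
Excess = 84 − 76 = 8.

The nearest-neighbour route is 8 km longer than optimal.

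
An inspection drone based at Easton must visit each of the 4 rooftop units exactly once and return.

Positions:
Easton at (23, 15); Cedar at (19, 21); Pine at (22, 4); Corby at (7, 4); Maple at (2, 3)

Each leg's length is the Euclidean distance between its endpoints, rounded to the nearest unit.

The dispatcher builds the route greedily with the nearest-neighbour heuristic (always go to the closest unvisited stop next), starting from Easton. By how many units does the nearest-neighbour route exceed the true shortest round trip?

Excess over optimum: 5.

Easton: Cedar=7, Pine=11, Corby=19, Maple=24 ⇒ Cedar
Cedar: Pine=17, Corby=21, Maple=25 ⇒ Pine
Pine: Corby=15, Maple=20 ⇒ Corby
Corby: Maple=5 ⇒ Maple
NN route Easton → Cedar → Pine → Corby → Maple → Easton costs 68.
Optimal: Easton → Cedar → Maple → Corby → Pine → Easton costs 63 (by enumerating all 12 distinct tours).
Excess = 68 − 63 = 5.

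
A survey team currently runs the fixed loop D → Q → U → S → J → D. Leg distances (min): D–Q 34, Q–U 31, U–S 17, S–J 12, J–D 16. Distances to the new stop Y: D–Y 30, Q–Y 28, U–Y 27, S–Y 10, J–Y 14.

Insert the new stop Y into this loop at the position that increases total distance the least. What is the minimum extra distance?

Adding 12 min by placing Y on the S–J leg.

Insertion cost between consecutive stops i–j is d(i,Y) + d(Y,j) − d(i,j):
  between D and Q: 30 + 28 − 34 = 24
  between Q and U: 28 + 27 − 31 = 24
  between U and S: 27 + 10 − 17 = 20
  between S and J: 10 + 14 − 12 = 12
  between J and D: 14 + 30 − 16 = 28
Cheapest insertion is between S and J, adding 12.
New total = 110 + 12 = 122.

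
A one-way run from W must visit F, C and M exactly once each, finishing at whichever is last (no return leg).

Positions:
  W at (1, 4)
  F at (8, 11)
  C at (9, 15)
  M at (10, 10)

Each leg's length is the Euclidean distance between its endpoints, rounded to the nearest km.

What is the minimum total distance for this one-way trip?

There are 3! = 6 possible orderings.
W→F→C→M: 10+4+5 = 19
W→F→M→C: 10+2+5 = 17
W→C→F→M: 14+4+2 = 20
W→C→M→F: 14+5+2 = 21
W→M→F→C: 11+2+4 = 17
W→M→C→F: 11+5+4 = 20
The minimum is 17.
One shortest path: W → F → M → C.

Minimum one-way distance = 17 km.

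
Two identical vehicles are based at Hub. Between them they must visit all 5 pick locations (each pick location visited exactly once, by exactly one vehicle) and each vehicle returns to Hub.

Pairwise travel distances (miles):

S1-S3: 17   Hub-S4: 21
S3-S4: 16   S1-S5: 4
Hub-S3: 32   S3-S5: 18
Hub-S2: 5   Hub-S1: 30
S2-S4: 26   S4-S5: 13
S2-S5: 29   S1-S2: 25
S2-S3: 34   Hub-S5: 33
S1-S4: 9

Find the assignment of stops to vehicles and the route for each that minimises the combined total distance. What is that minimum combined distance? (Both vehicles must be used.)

There are 2^4 − 1 = 15 ways to divide the 5 stops into two non-empty groups. For each, the best each vehicle can do is its own shortest tour through its group:
  {S1} + {S2, S3, S4, S5}: 60 + 89 = 149
  {S2} + {S1, S3, S4, S5}: 10 + 84 = 94
  {S1, S2} + {S3, S4, S5}: 60 + 84 = 144
  {S3} + {S1, S2, S4, S5}: 64 + 68 = 132
  {S1, S3} + {S2, S4, S5}: 79 + 68 = 147
  {S2, S3} + {S1, S4, S5}: 71 + 67 = 138
  … (15 splits in total)
Best: vehicle 1 Hub → S2 → Hub = 10; vehicle 2 Hub → S3 → S5 → S1 → S4 → Hub = 84; combined 94.

94 miles — the smallest possible combined total.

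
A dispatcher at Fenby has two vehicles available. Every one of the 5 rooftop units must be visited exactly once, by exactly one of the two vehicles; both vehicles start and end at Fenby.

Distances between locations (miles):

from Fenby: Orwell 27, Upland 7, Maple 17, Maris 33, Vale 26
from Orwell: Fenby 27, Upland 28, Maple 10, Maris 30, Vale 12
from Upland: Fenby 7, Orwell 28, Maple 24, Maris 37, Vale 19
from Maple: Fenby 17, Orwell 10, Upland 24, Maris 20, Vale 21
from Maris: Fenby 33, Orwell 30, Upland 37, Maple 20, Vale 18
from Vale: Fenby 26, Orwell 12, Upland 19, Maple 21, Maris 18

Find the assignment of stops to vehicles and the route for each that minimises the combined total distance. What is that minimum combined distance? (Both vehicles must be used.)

Try each way of splitting the stops between the two vehicles (each non-empty) and, for each split, find the best tour for each vehicle:
  {Orwell} + {Upland, Maple, Maris, Vale}: 54 + 81 = 135
  {Upland} + {Orwell, Maple, Maris, Vale}: 14 + 90 = 104
  {Orwell, Upland} + {Maple, Maris, Vale}: 62 + 81 = 143
  {Maple} + {Orwell, Upland, Maris, Vale}: 34 + 98 = 132
  {Orwell, Maple} + {Upland, Maris, Vale}: 54 + 77 = 131
  {Upland, Maple} + {Orwell, Maris, Vale}: 48 + 90 = 138
  … (15 splits in total)
Best: vehicle 1 Fenby → Upland → Fenby = 14; vehicle 2 Fenby → Maple → Orwell → Vale → Maris → Fenby = 90; combined 104.

104 miles — the smallest possible combined total.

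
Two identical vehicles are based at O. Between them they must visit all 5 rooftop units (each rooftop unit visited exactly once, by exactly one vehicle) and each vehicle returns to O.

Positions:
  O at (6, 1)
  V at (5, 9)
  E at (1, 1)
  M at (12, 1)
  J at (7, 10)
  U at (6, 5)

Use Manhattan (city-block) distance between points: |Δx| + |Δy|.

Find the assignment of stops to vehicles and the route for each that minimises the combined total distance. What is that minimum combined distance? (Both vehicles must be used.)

Check every non-empty split of the stops between the two vehicles; for each half take its own optimal tour:
  {V} + {E, M, J, U}: 18 + 40 = 58
  {E} + {V, M, J, U}: 10 + 32 = 42
  {V, E} + {M, J, U}: 26 + 30 = 56
  {M} + {V, E, J, U}: 12 + 30 = 42
  {V, M} + {E, J, U}: 30 + 30 = 60
  {E, M} + {V, J, U}: 22 + 22 = 44
  … (15 splits in total)
Best: vehicle 1 O → E → O = 10; vehicle 2 O → M → J → V → U → O = 32; combined 42.

Minimum combined distance: 42.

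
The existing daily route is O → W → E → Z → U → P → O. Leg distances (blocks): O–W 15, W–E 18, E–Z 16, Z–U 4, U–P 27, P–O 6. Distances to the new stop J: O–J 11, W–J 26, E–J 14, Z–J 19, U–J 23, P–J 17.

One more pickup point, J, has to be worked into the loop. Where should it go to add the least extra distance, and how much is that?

Insertion cost between consecutive stops i–j is d(i,J) + d(J,j) − d(i,j):
  between O and W: 11 + 26 − 15 = 22
  between W and E: 26 + 14 − 18 = 22
  between E and Z: 14 + 19 − 16 = 17
  between Z and U: 19 + 23 − 4 = 38
  between U and P: 23 + 17 − 27 = 13
  between P and O: 17 + 11 − 6 = 22
Cheapest insertion is between U and P, adding 13.
New total = 86 + 13 = 99.

Minimum extra distance: 13 blocks, inserting J between U and P.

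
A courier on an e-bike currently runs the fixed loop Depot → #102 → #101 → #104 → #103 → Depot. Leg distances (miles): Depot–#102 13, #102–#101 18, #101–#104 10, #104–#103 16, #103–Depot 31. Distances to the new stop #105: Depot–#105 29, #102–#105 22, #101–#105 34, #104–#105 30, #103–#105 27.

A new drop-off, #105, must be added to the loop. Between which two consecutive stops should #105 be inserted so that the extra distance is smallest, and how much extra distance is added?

+25 miles — insert #105 between #103 and Depot.

Insertion cost between consecutive stops i–j is d(i,#105) + d(#105,j) − d(i,j):
  between Depot and #102: 29 + 22 − 13 = 38
  between #102 and #101: 22 + 34 − 18 = 38
  between #101 and #104: 34 + 30 − 10 = 54
  between #104 and #103: 30 + 27 − 16 = 41
  between #103 and Depot: 27 + 29 − 31 = 25
Cheapest insertion is between #103 and Depot, adding 25.
New total = 88 + 25 = 113.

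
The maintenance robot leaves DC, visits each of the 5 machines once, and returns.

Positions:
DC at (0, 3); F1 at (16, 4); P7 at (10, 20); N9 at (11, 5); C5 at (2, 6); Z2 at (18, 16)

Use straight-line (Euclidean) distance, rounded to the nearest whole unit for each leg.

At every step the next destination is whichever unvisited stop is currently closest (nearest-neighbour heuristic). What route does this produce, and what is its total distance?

59 along DC → C5 → N9 → F1 → Z2 → P7 → DC.

From DC: distances to unvisited — C5=4, N9=11, F1=16, P7=20, Z2=22. Nearest is C5 (4).
From C5: distances to unvisited — N9=9, F1=14, P7=16, Z2=19. Nearest is N9 (9).
From N9: distances to unvisited — F1=5, Z2=13, P7=15. Nearest is F1 (5).
From F1: distances to unvisited — Z2=12, P7=17. Nearest is Z2 (12).
From Z2: distances to unvisited — P7=9. Nearest is P7 (9).
Return P7→DC: 20.
Total = 4 + 9 + 5 + 12 + 9 + 20 = 59.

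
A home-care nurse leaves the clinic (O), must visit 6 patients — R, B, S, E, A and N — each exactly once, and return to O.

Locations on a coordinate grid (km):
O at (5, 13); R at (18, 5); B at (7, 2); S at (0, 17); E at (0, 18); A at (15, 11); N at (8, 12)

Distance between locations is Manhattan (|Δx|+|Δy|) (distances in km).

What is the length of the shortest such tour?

Minimum total distance: 68 km.

With 6 stops there are 6!/2 = 360 distinct round trips (a route and its reverse cost the same).
O - R - B - S - E - A - N - O: 21+14+22+1+22+8+4 = 92
O - R - B - S - E - N - A - O: 21+14+22+1+14+8+12 = 92
O - R - B - S - A - E - N - O: 21+14+22+21+22+14+4 = 118
O - R - B - S - A - N - E - O: 21+14+22+21+8+14+10 = 110
O - R - B - S - N - E - A - O: 21+14+22+13+14+22+12 = 118
O - R - B - S - N - A - E - O: 21+14+22+13+8+22+10 = 110
O - R - B - E - S - A - N - O: 21+14+23+1+21+8+4 = 92
O - R - B - E - S - N - A - O: 21+14+23+1+13+8+12 = 92
… (352 more)
O - B - R - A - N - S - E - O: 13+14+9+8+13+1+10 = 68  ← best
The minimum is 68.
One optimal route: O → B → R → A → N → S → E → O (or its reverse).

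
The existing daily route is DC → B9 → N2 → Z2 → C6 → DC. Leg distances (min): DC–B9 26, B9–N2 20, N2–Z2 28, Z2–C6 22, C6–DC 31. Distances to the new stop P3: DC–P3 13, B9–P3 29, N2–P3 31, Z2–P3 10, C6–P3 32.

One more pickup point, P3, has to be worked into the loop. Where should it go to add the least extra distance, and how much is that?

Adding 13 min by placing P3 on the N2–Z2 leg.

Insertion cost between consecutive stops i–j is d(i,P3) + d(P3,j) − d(i,j):
  between DC and B9: 13 + 29 − 26 = 16
  between B9 and N2: 29 + 31 − 20 = 40
  between N2 and Z2: 31 + 10 − 28 = 13
  between Z2 and C6: 10 + 32 − 22 = 20
  between C6 and DC: 32 + 13 − 31 = 14
Cheapest insertion is between N2 and Z2, adding 13.
New total = 127 + 13 = 140.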